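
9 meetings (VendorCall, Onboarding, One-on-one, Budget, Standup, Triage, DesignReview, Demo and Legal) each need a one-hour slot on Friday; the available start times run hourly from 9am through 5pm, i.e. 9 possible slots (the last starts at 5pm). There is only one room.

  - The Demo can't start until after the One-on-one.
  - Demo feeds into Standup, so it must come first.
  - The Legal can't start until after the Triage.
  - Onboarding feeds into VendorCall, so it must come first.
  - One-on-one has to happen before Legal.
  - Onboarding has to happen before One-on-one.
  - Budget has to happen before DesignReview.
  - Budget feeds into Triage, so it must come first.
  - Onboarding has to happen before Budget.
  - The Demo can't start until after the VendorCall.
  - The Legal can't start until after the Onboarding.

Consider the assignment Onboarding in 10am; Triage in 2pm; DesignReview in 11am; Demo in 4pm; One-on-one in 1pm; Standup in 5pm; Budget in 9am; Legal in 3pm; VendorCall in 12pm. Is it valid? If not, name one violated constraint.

The Legal can't start until after the Onboarding — holds.
Budget has to happen before DesignReview — holds.
The Legal can't start until after the Triage — holds.
Onboarding has to happen before One-on-one — holds.
Onboarding feeds into VendorCall, so it must come first — holds.
The Demo can't start until after the VendorCall — holds.
There is only one room — holds.
Budget feeds into Triage, so it must come first — holds.
Demo feeds into Standup, so it must come first — holds.
One-on-one has to happen before Legal — holds.
Onboarding has to happen before Budget — violated.
The Demo can't start until after the One-on-one — holds.

No. Onboarding has to happen before Budget is not satisfied.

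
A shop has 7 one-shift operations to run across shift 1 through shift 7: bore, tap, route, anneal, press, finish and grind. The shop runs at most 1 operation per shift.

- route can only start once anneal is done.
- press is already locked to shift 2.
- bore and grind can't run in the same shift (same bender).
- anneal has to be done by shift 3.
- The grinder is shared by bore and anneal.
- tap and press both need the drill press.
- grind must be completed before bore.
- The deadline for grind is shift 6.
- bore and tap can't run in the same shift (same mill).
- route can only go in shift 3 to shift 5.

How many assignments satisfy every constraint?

60

Splitting on bore: it can be shift 4 (4), shift 5 (6), shift 6 (20), shift 7 (30). Listing each branch's schedules as (tap, route, anneal, press, finish, grind) by shift number:
bore=shift 4: (6,5,1,2,7,3) (6,5,3,2,7,1) (7,5,1,2,6,3) (7,5,3,2,6,1) — 4.
bore=shift 5: (6,3,1,2,7,4) (6,4,1,2,7,3) (6,4,3,2,7,1) (7,3,1,2,6,4) (7,4,1,2,6,3) (7,4,3,2,6,1) — 6.
bore=shift 6: (1,4,3,2,7,5) (1,5,3,2,7,4) (3,4,1,2,7,5) (3,5,1,2,7,4) (4,3,1,2,7,5) (4,5,1,2,7,3) (4,5,3,2,7,1) (5,3,1,2,7,4) (5,4,1,2,7,3) (5,4,3,2,7,1) (7,3,1,2,4,5) (7,3,1,2,5,4) (7,4,1,2,3,5) (7,4,1,2,5,3) (7,4,3,2,1,5) (7,4,3,2,5,1) (7,5,1,2,3,4) (7,5,1,2,4,3) (7,5,3,2,1,4) (7,5,3,2,4,1) — 20.
bore=shift 7: (1,4,3,2,5,6) (1,4,3,2,6,5) (1,5,3,2,4,6) (1,5,3,2,6,4) (3,4,1,2,5,6) (3,4,1,2,6,5) (3,5,1,2,4,6) (3,5,1,2,6,4) (4,3,1,2,5,6) (4,3,1,2,6,5) (4,5,1,2,3,6) (4,5,1,2,6,3) (4,5,3,2,1,6) (4,5,3,2,6,1) (5,3,1,2,4,6) (5,3,1,2,6,4) (5,4,1,2,3,6) (5,4,1,2,6,3) (5,4,3,2,1,6) (5,4,3,2,6,1) (6,3,1,2,4,5) (6,3,1,2,5,4) (6,4,1,2,3,5) (6,4,1,2,5,3) (6,4,3,2,1,5) (6,4,3,2,5,1) (6,5,1,2,3,4) (6,5,1,2,4,3) (6,5,3,2,1,4) (6,5,3,2,4,1) — 30.
Summing: 4 + 6 + 20 + 30 = 60.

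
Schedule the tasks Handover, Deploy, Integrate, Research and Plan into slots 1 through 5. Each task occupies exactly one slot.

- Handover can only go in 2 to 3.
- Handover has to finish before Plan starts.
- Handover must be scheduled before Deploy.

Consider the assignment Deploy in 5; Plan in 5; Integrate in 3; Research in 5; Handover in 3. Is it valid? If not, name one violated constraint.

Handover must be scheduled before Deploy — holds.
Handover has to finish before Plan starts — holds.
Handover can only go in 2 to 3 — holds.

Valid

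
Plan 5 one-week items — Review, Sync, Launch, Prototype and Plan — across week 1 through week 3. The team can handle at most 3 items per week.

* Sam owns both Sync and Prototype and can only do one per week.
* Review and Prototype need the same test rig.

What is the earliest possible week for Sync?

week 1

Sync at week 1 is achievable: Plan in week 2, Launch in week 1, Sync in week 1, Prototype in week 2, Review in week 1.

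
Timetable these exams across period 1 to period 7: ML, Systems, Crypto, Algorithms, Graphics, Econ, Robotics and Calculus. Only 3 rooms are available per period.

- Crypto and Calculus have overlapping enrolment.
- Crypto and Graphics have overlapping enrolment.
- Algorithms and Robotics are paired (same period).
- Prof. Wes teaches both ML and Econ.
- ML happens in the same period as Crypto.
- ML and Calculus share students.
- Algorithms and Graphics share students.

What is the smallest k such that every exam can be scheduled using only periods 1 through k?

3 periods

With at most 3 per period and 8 exams, at least 3 periods are needed.
3 works (last occupied period: period 3): for example Graphics -> period 3, Crypto -> period 1, Systems -> period 1, Algorithms -> period 2, ML -> period 1, Econ -> period 2, Robotics -> period 2, Calculus -> period 3.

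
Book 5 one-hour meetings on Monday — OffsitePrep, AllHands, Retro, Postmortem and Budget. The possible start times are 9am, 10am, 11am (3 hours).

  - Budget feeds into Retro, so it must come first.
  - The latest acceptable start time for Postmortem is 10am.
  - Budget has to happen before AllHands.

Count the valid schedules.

Splitting on OffsitePrep: it can be 9am (10), 10am (10), 11am (10). Listing each branch's schedules as (AllHands, Retro, Postmortem, Budget):
OffsitePrep=9am: (10am,10am,9am,9am) (10am,10am,10am,9am) (10am,11am,9am,9am) (10am,11am,10am,9am) (11am,10am,9am,9am) (11am,10am,10am,9am) (11am,11am,9am,9am) (11am,11am,9am,10am) (11am,11am,10am,9am) (11am,11am,10am,10am) — 10.
OffsitePrep=10am: (10am,10am,9am,9am) (10am,10am,10am,9am) (10am,11am,9am,9am) (10am,11am,10am,9am) (11am,10am,9am,9am) (11am,10am,10am,9am) (11am,11am,9am,9am) (11am,11am,9am,10am) (11am,11am,10am,9am) (11am,11am,10am,10am) — 10.
OffsitePrep=11am: (10am,10am,9am,9am) (10am,10am,10am,9am) (10am,11am,9am,9am) (10am,11am,10am,9am) (11am,10am,9am,9am) (11am,10am,10am,9am) (11am,11am,9am,9am) (11am,11am,9am,10am) (11am,11am,10am,9am) (11am,11am,10am,10am) — 10.
Summing: 10 + 10 + 10 = 30.

30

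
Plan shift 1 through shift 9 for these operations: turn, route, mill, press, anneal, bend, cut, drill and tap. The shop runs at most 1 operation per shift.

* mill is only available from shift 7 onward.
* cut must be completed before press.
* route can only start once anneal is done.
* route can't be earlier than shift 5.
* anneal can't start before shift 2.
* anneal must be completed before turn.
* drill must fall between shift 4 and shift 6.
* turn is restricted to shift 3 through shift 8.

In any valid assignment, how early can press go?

Precedence pushes press to at least shift 2.
press at shift 2 is achievable: tap in shift 9; mill in shift 7; turn in shift 6; drill in shift 4; bend in shift 8; route in shift 5; cut in shift 1; press in shift 2; anneal in shift 3.

shift 2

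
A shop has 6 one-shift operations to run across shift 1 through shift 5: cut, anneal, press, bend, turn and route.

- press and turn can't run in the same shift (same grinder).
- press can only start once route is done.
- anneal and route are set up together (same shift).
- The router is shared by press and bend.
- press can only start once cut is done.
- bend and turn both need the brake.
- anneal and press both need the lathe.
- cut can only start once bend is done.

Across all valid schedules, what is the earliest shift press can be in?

shift 3

Precedence pushes press to at least shift 3.
press at shift 3 is achievable: press -> shift 3; route -> shift 1; anneal -> shift 1; bend -> shift 1; cut -> shift 2; turn -> shift 2.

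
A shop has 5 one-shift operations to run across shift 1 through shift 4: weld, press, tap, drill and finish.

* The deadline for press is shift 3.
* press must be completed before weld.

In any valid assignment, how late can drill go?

shift 4

drill at shift 4 is achievable: press in shift 1, tap in shift 1, drill in shift 4, finish in shift 1, weld in shift 2.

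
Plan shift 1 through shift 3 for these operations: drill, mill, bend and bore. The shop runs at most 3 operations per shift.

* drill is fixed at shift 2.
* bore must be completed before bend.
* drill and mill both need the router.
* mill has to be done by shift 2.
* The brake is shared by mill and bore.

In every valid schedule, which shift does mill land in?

shift 1

mill's window is shift 1–shift 2.
drill is fixed at shift 2, and mill can't share a shift with drill.
So mill must be shift 1.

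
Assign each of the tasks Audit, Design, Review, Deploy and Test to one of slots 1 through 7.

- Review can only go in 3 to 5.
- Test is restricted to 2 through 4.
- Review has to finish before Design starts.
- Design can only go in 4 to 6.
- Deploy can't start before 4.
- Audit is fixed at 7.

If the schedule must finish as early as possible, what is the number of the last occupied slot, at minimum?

The precedence chain requires at least 2 distinct slots.
Audit can't be placed before 7, so the schedule must run through at least slot 7.
7 works (last occupied slot: 7): for example Review in 3, Audit in 7, Deploy in 4, Test in 2, Design in 4.

slot 7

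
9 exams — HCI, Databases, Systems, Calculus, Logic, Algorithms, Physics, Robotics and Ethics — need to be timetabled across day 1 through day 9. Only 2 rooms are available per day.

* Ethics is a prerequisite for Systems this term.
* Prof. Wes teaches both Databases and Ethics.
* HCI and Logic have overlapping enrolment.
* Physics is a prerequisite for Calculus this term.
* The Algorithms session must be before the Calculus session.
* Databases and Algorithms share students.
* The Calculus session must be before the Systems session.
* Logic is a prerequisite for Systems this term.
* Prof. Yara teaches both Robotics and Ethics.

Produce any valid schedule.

Ethics=day 3, Calculus=day 2, Logic=day 2, Databases=day 4, Algorithms=day 1, Robotics=day 5, Systems=day 4, Physics=day 1, HCI=day 3

Checking: Algorithms(day 1) before Calculus(day 2); Physics(day 1) before Calculus(day 2); Ethics(day 3) before Systems(day 4); Logic(day 2) before Systems(day 4); Calculus(day 2) before Systems(day 4); HCI(day 3) != Logic(day 2); Robotics(day 5) != Ethics(day 3); Databases(day 4) != Ethics(day 3); Databases(day 4) != Algorithms(day 1); max 2 per day (cap 2).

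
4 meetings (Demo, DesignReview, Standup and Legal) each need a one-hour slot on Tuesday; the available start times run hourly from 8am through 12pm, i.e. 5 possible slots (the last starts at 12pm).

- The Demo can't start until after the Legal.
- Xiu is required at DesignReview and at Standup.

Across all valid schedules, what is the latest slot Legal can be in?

Downstream work caps Legal at 11am.
Legal at 11am is achievable: Legal=11am; Demo=12pm; Standup=9am; DesignReview=8am.

11am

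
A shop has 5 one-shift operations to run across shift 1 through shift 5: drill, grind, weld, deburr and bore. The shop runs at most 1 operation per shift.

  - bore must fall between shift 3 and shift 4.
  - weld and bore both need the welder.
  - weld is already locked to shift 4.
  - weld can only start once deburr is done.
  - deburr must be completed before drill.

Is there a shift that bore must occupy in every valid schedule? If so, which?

shift 3

bore's window is shift 3–shift 4.
weld is fixed at shift 4, and bore can't share a shift with weld.
So bore must be shift 3.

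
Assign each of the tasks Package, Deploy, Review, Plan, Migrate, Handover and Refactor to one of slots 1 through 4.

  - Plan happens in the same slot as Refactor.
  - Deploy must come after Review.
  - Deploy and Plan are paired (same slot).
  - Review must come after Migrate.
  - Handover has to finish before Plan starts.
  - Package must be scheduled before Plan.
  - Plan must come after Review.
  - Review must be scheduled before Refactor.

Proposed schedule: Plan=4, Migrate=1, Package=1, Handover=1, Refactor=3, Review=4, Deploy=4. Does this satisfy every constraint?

Review must come after Migrate — holds.
Plan must come after Review — violated.
Deploy and Plan are paired (same slot) — holds.
Deploy must come after Review — violated.
Review must be scheduled before Refactor — violated.
Handover has to finish before Plan starts — holds.
Package must be scheduled before Plan — holds.
Plan happens in the same slot as Refactor — violated.

No. Review must be scheduled before Refactor is not satisfied.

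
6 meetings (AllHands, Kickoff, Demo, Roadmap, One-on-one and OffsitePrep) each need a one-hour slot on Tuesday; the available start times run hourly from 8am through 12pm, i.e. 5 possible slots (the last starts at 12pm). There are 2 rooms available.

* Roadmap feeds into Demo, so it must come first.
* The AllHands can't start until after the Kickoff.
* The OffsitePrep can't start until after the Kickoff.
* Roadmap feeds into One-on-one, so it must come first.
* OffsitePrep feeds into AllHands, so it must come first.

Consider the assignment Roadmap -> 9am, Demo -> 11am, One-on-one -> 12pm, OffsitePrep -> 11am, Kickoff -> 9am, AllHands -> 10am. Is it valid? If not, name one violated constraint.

Invalid. OffsitePrep feeds into AllHands, so it must come first.

Roadmap feeds into One-on-one, so it must come first — holds.
The OffsitePrep can't start until after the Kickoff — holds.
OffsitePrep feeds into AllHands, so it must come first — violated.
There are 2 rooms available — holds.
The AllHands can't start until after the Kickoff — holds.
Roadmap feeds into Demo, so it must come first — holds.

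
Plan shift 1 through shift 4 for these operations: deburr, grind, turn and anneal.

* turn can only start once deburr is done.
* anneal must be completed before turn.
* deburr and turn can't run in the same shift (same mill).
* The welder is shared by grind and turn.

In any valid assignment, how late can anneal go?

shift 3

Downstream work caps anneal at shift 3.
anneal at shift 3 is achievable: anneal in shift 3, turn in shift 4, grind in shift 1, deburr in shift 1.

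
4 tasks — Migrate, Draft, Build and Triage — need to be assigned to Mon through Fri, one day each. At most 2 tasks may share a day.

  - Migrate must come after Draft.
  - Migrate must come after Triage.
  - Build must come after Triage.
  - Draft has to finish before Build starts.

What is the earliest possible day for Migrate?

Tue

Precedence pushes Migrate to at least Tue.
Migrate at Tue is achievable: Triage in Mon; Draft in Mon; Migrate in Tue; Build in Tue.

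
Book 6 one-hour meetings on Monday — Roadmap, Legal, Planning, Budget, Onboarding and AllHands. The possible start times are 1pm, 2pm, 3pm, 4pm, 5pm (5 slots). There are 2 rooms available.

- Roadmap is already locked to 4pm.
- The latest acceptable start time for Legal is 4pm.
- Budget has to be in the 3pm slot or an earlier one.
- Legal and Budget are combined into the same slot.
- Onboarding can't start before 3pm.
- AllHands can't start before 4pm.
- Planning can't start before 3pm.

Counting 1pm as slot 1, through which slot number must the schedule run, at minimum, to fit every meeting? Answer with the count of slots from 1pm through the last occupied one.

4 slots

With at most 2 per slot and 6 meetings, at least 3 slots are needed.
Roadmap can't be placed before 4pm — that is slot 4 counting from 1pm — so the schedule must run through at least 4 slots.
4 works (last occupied slot: 4pm): for example Planning -> 3pm, Legal -> 1pm, Budget -> 1pm, AllHands -> 4pm, Onboarding -> 3pm, Roadmap -> 4pm.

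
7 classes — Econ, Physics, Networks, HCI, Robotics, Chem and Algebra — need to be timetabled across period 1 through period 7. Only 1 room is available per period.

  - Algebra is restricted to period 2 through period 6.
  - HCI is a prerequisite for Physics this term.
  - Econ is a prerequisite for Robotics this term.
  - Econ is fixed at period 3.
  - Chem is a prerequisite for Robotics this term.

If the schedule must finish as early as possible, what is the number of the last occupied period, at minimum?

The precedence chain requires at least 2 distinct periods.
With at most 1 per period and 7 classes, at least 7 periods are needed.
Propagating the time windows through the other constraints, Robotics can't land before period 4, so the schedule must run through at least period 4.
7 works (last occupied period: period 7): for example Chem -> period 1, Robotics -> period 4, Networks -> period 7, Econ -> period 3, Algebra -> period 2, HCI -> period 5, Physics -> period 6.

7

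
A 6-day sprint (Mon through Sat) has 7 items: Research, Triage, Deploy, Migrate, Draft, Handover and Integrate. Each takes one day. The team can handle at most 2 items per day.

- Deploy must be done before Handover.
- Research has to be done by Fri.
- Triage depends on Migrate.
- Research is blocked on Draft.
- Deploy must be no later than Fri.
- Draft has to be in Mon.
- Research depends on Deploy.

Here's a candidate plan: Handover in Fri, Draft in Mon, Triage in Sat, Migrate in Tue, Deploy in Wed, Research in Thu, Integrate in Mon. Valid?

Research has to be done by Fri — holds.
Research is blocked on Draft — holds.
The team can handle at most 2 items per day — holds.
Deploy must be no later than Fri — holds.
Deploy must be done before Handover — holds.
Draft has to be in Mon — holds.
Triage depends on Migrate — holds.
Research depends on Deploy — holds.

Yes, all constraints hold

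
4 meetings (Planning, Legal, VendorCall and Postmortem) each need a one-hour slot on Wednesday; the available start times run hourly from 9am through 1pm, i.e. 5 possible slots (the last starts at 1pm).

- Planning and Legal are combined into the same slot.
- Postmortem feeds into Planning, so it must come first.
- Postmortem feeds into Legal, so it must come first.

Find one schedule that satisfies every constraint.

VendorCall=9am, Legal=10am, Postmortem=9am, Planning=10am

Checking: Postmortem(9am) before Planning(10am); Postmortem(9am) before Legal(10am); Planning = Legal = 10am.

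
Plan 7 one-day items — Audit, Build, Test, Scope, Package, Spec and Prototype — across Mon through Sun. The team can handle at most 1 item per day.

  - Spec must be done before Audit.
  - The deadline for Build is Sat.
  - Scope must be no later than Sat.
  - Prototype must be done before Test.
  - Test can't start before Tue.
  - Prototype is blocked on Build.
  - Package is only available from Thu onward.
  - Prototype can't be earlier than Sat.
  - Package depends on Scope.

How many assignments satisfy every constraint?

Splitting on Audit: it can be Tue (3), Wed (6), Thu (6), Fri (6). Listing each branch's schedules as (Build, Test, Scope, Package, Spec, Prototype):
Audit=Tue: (Wed,Sun,Thu,Fri,Mon,Sat) (Thu,Sun,Wed,Fri,Mon,Sat) (Fri,Sun,Wed,Thu,Mon,Sat) — 3.
Audit=Wed: (Mon,Sun,Thu,Fri,Tue,Sat) (Tue,Sun,Thu,Fri,Mon,Sat) (Thu,Sun,Mon,Fri,Tue,Sat) (Thu,Sun,Tue,Fri,Mon,Sat) (Fri,Sun,Mon,Thu,Tue,Sat) (Fri,Sun,Tue,Thu,Mon,Sat) — 6.
Audit=Thu: (Mon,Sun,Tue,Fri,Wed,Sat) (Mon,Sun,Wed,Fri,Tue,Sat) (Tue,Sun,Mon,Fri,Wed,Sat) (Tue,Sun,Wed,Fri,Mon,Sat) (Wed,Sun,Mon,Fri,Tue,Sat) (Wed,Sun,Tue,Fri,Mon,Sat) — 6.
Audit=Fri: (Mon,Sun,Tue,Thu,Wed,Sat) (Mon,Sun,Wed,Thu,Tue,Sat) (Tue,Sun,Mon,Thu,Wed,Sat) (Tue,Sun,Wed,Thu,Mon,Sat) (Wed,Sun,Mon,Thu,Tue,Sat) (Wed,Sun,Tue,Thu,Mon,Sat) — 6.
Summing: 3 + 6 + 6 + 6 = 21.

21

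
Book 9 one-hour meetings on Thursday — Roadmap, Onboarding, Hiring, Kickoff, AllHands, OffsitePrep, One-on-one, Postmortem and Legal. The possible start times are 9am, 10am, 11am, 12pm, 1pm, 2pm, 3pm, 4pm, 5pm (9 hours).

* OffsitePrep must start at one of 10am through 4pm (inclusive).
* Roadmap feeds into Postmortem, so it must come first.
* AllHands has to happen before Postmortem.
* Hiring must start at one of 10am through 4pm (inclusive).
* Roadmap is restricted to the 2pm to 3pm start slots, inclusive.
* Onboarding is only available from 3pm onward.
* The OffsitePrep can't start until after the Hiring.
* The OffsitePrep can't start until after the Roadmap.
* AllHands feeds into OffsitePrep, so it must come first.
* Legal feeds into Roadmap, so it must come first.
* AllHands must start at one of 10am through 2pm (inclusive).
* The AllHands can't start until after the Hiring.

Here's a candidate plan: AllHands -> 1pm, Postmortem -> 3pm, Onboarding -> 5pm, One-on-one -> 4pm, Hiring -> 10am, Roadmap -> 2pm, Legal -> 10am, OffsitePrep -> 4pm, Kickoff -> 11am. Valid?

AllHands has to happen before Postmortem — holds.
The AllHands can't start until after the Hiring — holds.
Roadmap is restricted to the 2pm to 3pm start slots, inclusive — holds.
AllHands feeds into OffsitePrep, so it must come first — holds.
Legal feeds into Roadmap, so it must come first — holds.
AllHands must start at one of 10am through 2pm (inclusive) — holds.
OffsitePrep must start at one of 10am through 4pm (inclusive) — holds.
The OffsitePrep can't start until after the Hiring — holds.
Hiring must start at one of 10am through 4pm (inclusive) — holds.
The OffsitePrep can't start until after the Roadmap — holds.
Roadmap feeds into Postmortem, so it must come first — holds.
Onboarding is only available from 3pm onward — holds.

Yes, all constraints hold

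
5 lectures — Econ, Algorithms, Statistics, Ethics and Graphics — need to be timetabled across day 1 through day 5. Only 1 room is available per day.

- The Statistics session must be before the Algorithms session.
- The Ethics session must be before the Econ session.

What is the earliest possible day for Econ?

day 2

Precedence pushes Econ to at least day 2.
Econ at day 2 is achievable: Graphics=day 5, Algorithms=day 4, Statistics=day 3, Ethics=day 1, Econ=day 2.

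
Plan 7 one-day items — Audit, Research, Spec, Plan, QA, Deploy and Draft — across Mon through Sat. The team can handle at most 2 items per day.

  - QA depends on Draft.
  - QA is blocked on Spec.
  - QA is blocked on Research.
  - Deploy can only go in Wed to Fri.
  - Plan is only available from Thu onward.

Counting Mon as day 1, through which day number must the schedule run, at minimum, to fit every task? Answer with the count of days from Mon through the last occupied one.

The precedence chain requires at least 2 distinct days.
With at most 2 per day and 7 tasks, at least 4 days are needed.
Plan can't be placed before Thu — that is day 4 counting from Mon — so the schedule must run through at least 4 days.
4 works (last occupied day: Thu): for example Draft in Tue; Deploy in Wed; Audit in Tue; Plan in Thu; QA in Wed; Research in Mon; Spec in Mon.

4 days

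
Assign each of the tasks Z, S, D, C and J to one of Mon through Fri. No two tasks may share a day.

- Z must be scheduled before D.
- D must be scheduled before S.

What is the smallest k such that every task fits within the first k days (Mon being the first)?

The precedence chain requires at least 3 distinct days.
With at most 1 per day and 5 tasks, at least 5 days are needed.
5 works (last occupied day: Fri): for example Z in Mon; D in Tue; J in Fri; C in Thu; S in Wed.

5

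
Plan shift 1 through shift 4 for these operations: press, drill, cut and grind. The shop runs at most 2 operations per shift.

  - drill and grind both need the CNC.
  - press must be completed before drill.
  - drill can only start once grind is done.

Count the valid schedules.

50

Splitting on press: it can be shift 1 (21), shift 2 (18), shift 3 (11). Listing each branch's schedules as (drill, cut, grind) by shift number:
press=shift 1: (2,2,1) (2,3,1) (2,4,1) (3,1,2) (3,2,1) (3,2,2) (3,3,1) (3,3,2) (3,4,1) (3,4,2) (4,1,2) (4,1,3) (4,2,1) (4,2,2) (4,2,3) (4,3,1) (4,3,2) (4,3,3) (4,4,1) (4,4,2) (4,4,3) — 21.
press=shift 2: (3,1,1) (3,1,2) (3,2,1) (3,3,1) (3,3,2) (3,4,1) (3,4,2) (4,1,1) (4,1,2) (4,1,3) (4,2,1) (4,2,3) (4,3,1) (4,3,2) (4,3,3) (4,4,1) (4,4,2) (4,4,3) — 18.
press=shift 3: (4,1,1) (4,1,2) (4,1,3) (4,2,1) (4,2,2) (4,2,3) (4,3,1) (4,3,2) (4,4,1) (4,4,2) (4,4,3) — 11.
Summing: 21 + 18 + 11 = 50.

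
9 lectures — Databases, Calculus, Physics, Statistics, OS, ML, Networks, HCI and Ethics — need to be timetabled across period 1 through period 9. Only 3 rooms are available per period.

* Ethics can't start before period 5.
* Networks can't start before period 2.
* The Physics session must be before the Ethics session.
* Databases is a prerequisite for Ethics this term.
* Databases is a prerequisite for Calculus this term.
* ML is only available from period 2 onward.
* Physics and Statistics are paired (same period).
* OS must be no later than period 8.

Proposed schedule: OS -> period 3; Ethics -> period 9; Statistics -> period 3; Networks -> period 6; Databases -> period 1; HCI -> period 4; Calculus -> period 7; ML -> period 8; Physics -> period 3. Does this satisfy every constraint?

Yes

Ethics can't start before period 5 — holds.
Databases is a prerequisite for Ethics this term — holds.
Only 3 rooms are available per period — holds.
ML is only available from period 2 onward — holds.
Physics and Statistics are paired (same period) — holds.
Databases is a prerequisite for Calculus this term — holds.
The Physics session must be before the Ethics session — holds.
Networks can't start before period 2 — holds.
OS must be no later than period 8 — holds.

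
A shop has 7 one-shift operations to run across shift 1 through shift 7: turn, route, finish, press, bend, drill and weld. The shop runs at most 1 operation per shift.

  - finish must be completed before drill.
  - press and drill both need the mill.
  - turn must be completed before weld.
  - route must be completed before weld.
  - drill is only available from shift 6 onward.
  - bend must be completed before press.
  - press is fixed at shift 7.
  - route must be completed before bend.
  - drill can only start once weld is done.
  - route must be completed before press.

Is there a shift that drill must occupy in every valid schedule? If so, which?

shift 6

drill's window is shift 6–shift 7.
press is fixed at shift 7, and drill can't share a shift with press.
So drill must be shift 6.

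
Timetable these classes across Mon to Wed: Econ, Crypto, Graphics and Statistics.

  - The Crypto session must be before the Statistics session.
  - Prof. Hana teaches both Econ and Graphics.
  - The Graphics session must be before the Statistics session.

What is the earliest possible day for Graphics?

Mon

Downstream work caps Graphics at Tue.
Graphics at Mon is achievable: Statistics=Tue, Crypto=Mon, Graphics=Mon, Econ=Tue.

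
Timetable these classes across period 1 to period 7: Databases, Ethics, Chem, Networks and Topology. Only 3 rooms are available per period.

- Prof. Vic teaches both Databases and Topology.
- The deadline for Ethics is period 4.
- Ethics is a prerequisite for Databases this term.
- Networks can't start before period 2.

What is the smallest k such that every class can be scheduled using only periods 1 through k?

The precedence chain requires at least 2 distinct periods.
With at most 3 per period and 5 classes, at least 2 periods are needed.
2 works (last occupied period: period 2): for example Ethics=period 1; Databases=period 2; Networks=period 2; Chem=period 1; Topology=period 1.

2 periods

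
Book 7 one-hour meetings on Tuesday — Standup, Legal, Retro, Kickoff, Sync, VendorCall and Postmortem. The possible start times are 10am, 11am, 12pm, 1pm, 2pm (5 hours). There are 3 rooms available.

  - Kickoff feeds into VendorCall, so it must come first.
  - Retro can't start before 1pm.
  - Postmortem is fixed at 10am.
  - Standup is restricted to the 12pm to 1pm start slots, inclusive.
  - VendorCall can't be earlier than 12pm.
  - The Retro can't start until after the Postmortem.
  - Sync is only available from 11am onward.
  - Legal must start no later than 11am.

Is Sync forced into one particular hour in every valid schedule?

Sync can be 11am (e.g. Legal in 10am, Postmortem in 10am, Retro in 1pm, Sync in 11am, Kickoff in 10am, VendorCall in 12pm, Standup in 12pm) or 12pm (e.g. Kickoff in 10am; Retro in 1pm; Standup in 12pm; VendorCall in 12pm; Legal in 10am; Sync in 12pm; Postmortem in 10am).

No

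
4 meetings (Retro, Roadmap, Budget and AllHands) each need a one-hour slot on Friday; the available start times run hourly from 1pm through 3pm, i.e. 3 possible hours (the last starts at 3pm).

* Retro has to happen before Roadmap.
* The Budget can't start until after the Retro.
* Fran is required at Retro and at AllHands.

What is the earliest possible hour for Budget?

Precedence pushes Budget to at least 2pm.
Budget at 2pm is achievable: Retro=1pm, AllHands=2pm, Roadmap=2pm, Budget=2pm.

2pm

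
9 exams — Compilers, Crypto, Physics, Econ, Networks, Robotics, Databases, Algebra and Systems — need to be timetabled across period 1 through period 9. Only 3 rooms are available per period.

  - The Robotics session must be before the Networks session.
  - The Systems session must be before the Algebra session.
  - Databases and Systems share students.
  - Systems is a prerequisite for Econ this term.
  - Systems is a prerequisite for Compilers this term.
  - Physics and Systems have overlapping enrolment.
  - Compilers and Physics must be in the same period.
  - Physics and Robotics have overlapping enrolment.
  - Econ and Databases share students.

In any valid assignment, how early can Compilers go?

period 2

Precedence pushes Compilers to at least period 2.
Compilers at period 2 is achievable: Compilers in period 2, Systems in period 1, Robotics in period 1, Crypto in period 1, Physics in period 2, Networks in period 3, Databases in period 3, Econ in period 2, Algebra in period 3.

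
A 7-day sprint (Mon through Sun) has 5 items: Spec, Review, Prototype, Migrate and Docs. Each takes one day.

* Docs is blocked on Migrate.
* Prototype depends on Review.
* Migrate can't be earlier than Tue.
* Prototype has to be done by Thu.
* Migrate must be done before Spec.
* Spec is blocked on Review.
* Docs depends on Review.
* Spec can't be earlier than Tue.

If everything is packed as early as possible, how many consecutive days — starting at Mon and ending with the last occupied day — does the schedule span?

3

The precedence chain requires at least 2 distinct days.
Propagating the time windows through the other constraints, Spec can't land before Wed — that is day 3 counting from Mon — so the schedule must run through at least 3 days.
3 works (last occupied day: Wed): for example Prototype -> Tue, Migrate -> Tue, Docs -> Wed, Review -> Mon, Spec -> Wed.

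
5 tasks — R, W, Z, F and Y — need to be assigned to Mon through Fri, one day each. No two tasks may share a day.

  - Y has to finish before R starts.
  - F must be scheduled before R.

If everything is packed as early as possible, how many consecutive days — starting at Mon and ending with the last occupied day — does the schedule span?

5 days

The precedence chain requires at least 2 distinct days.
With at most 1 per day and 5 tasks, at least 5 days are needed.
5 works (last occupied day: Fri): for example F=Mon, Y=Tue, R=Wed, Z=Fri, W=Thu.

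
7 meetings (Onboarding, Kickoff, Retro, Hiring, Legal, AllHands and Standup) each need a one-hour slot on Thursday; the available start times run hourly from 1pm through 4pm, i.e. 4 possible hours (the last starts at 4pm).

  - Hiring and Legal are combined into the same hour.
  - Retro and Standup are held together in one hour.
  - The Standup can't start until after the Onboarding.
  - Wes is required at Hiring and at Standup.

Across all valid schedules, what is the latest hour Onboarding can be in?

3pm

Downstream work caps Onboarding at 3pm.
Onboarding at 3pm is achievable: Standup -> 4pm; AllHands -> 1pm; Retro -> 4pm; Onboarding -> 3pm; Kickoff -> 1pm; Hiring -> 1pm; Legal -> 1pm.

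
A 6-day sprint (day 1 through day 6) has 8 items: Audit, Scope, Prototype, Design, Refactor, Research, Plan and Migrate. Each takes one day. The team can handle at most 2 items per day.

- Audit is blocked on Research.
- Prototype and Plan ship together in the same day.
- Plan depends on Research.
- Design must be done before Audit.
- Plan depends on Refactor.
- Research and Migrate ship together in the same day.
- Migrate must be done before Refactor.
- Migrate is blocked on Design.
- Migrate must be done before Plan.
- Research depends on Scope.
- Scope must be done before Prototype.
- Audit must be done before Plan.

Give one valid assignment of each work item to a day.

Scope -> day 1, Research -> day 2, Design -> day 1, Migrate -> day 2, Plan -> day 4, Prototype -> day 4, Audit -> day 3, Refactor -> day 3

Checking: Scope(day 1) before Research(day 2); Research(day 2) before Plan(day 4); Audit(day 3) before Plan(day 4); Refactor(day 3) before Plan(day 4); Scope(day 1) before Prototype(day 4); Migrate(day 2) before Plan(day 4); Migrate(day 2) before Refactor(day 3); Design(day 1) before Audit(day 3); Research(day 2) before Audit(day 3); Design(day 1) before Migrate(day 2); Research = Migrate = day 2; Prototype = Plan = day 4; max 2 per day (cap 2).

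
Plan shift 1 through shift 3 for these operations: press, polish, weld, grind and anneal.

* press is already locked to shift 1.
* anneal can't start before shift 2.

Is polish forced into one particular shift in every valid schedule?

No

polish can be shift 1 (e.g. polish -> shift 1; press -> shift 1; weld -> shift 1; anneal -> shift 2; grind -> shift 1) or shift 2 (e.g. anneal -> shift 2; weld -> shift 1; polish -> shift 2; grind -> shift 1; press -> shift 1).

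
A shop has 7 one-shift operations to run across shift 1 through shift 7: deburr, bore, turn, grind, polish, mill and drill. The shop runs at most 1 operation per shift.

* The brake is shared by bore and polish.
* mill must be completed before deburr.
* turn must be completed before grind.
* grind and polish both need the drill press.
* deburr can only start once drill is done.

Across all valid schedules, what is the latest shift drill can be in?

shift 6

Downstream work caps drill at shift 6.
drill at shift 6 is achievable: deburr -> shift 7; polish -> shift 5; bore -> shift 4; mill -> shift 3; drill -> shift 6; turn -> shift 1; grind -> shift 2.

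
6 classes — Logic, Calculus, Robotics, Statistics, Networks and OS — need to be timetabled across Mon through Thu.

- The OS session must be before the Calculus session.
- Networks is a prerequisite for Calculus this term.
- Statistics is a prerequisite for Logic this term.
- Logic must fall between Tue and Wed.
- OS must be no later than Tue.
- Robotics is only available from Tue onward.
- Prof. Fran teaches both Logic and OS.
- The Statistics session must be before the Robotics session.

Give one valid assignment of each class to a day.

Robotics -> Tue; Statistics -> Mon; Networks -> Mon; OS -> Mon; Logic -> Tue; Calculus -> Tue

Checking: Statistics(Mon) before Logic(Tue); Networks(Mon) before Calculus(Tue); OS(Mon) before Calculus(Tue); Statistics(Mon) before Robotics(Tue); Logic(Tue) != OS(Mon); Logic=Tue in [Tue,Wed]; OS=Mon in [Mon,Tue]; Robotics=Tue in [Tue,Thu].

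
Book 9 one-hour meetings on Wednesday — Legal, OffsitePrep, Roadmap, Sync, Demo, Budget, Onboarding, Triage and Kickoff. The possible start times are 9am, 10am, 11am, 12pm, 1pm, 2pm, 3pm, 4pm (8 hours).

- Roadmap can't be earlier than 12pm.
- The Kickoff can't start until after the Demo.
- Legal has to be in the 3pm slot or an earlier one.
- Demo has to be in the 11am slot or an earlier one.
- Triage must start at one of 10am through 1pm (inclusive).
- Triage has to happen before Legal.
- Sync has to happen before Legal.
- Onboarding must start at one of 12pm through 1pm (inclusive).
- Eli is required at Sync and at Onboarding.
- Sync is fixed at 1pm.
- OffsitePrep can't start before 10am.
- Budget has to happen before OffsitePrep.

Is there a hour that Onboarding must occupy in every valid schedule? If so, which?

Onboarding's window is 12pm–1pm.
Sync is fixed at 1pm, and Onboarding can't share a hour with Sync.
So Onboarding must be 12pm.

12pm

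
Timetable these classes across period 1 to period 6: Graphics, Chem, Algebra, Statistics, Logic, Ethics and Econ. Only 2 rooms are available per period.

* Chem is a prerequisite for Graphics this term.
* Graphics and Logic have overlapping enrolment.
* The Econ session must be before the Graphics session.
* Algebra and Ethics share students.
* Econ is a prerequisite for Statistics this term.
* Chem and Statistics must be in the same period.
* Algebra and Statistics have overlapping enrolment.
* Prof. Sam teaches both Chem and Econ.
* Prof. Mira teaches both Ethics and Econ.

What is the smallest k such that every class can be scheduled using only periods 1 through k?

The precedence chain requires at least 3 distinct periods.
With at most 2 per period and 7 classes, at least 4 periods are needed.
4 works (last occupied period: period 4): for example Econ -> period 1; Graphics -> period 3; Logic -> period 4; Ethics -> period 3; Algebra -> period 1; Statistics -> period 2; Chem -> period 2.

4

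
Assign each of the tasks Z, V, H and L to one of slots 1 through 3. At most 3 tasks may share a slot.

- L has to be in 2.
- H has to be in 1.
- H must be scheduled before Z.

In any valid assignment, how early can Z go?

2

Precedence pushes Z to at least 2.
Z at 2 is achievable: V -> 1; Z -> 2; L -> 2; H -> 1.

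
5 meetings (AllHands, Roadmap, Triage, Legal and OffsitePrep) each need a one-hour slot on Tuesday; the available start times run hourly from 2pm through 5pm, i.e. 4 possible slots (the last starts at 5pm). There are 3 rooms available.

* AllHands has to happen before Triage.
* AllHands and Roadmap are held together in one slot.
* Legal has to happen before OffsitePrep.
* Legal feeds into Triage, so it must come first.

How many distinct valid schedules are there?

Splitting on AllHands: it can be 2pm (14), 3pm (11), 4pm (6). Listing each branch's schedules as (Roadmap, Triage, Legal, OffsitePrep):
AllHands=2pm: (2pm,3pm,2pm,3pm) (2pm,3pm,2pm,4pm) (2pm,3pm,2pm,5pm) (2pm,4pm,2pm,3pm) (2pm,4pm,2pm,4pm) (2pm,4pm,2pm,5pm) (2pm,4pm,3pm,4pm) (2pm,4pm,3pm,5pm) (2pm,5pm,2pm,3pm) (2pm,5pm,2pm,4pm) (2pm,5pm,2pm,5pm) (2pm,5pm,3pm,4pm) (2pm,5pm,3pm,5pm) (2pm,5pm,4pm,5pm) — 14.
AllHands=3pm: (3pm,4pm,2pm,3pm) (3pm,4pm,2pm,4pm) (3pm,4pm,2pm,5pm) (3pm,4pm,3pm,4pm) (3pm,4pm,3pm,5pm) (3pm,5pm,2pm,3pm) (3pm,5pm,2pm,4pm) (3pm,5pm,2pm,5pm) (3pm,5pm,3pm,4pm) (3pm,5pm,3pm,5pm) (3pm,5pm,4pm,5pm) — 11.
AllHands=4pm: (4pm,5pm,2pm,3pm) (4pm,5pm,2pm,4pm) (4pm,5pm,2pm,5pm) (4pm,5pm,3pm,4pm) (4pm,5pm,3pm,5pm) (4pm,5pm,4pm,5pm) — 6.
Summing: 14 + 11 + 6 = 31.

31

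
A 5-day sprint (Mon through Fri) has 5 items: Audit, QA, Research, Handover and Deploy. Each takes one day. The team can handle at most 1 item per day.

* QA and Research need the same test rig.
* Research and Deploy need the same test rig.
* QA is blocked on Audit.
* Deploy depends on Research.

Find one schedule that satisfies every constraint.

Deploy in Thu, QA in Tue, Research in Wed, Handover in Fri, Audit in Mon

Checking: Audit(Mon) before QA(Tue); Research(Wed) before Deploy(Thu); Research(Wed) != Deploy(Thu); QA(Tue) != Research(Wed); max 1 per day (cap 1).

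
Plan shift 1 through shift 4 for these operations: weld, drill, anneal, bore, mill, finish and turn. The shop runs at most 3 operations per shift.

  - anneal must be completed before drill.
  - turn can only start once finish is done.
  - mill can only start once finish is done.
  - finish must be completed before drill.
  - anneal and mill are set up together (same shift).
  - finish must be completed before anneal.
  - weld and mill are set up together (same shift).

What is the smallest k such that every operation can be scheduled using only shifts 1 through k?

The precedence chain requires at least 3 distinct shifts.
With at most 3 per shift and 7 operations, at least 3 shifts are needed.
3 works (last occupied shift: shift 3): for example mill=shift 2, finish=shift 1, drill=shift 3, bore=shift 1, turn=shift 3, anneal=shift 2, weld=shift 2.

3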